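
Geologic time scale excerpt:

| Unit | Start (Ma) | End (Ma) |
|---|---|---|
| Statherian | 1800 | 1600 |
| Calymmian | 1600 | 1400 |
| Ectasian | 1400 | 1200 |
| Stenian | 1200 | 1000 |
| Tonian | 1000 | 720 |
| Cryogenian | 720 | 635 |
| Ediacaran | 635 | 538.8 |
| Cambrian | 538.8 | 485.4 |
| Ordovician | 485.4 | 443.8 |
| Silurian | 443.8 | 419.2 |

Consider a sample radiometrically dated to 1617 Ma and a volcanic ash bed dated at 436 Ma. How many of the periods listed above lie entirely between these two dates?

The older date is 1617 Ma and the younger is 436 Ma.
Periods with start < 1617 and end > 436 Ma: Calymmian (1600–1400), Ectasian (1400–1200), Stenian (1200–1000), Tonian (1000–720), Cryogenian (720–635), Ediacaran (635–538.8), Cambrian (538.8–485.4), Ordovician (485.4–443.8).
That is 8 complete periods.

8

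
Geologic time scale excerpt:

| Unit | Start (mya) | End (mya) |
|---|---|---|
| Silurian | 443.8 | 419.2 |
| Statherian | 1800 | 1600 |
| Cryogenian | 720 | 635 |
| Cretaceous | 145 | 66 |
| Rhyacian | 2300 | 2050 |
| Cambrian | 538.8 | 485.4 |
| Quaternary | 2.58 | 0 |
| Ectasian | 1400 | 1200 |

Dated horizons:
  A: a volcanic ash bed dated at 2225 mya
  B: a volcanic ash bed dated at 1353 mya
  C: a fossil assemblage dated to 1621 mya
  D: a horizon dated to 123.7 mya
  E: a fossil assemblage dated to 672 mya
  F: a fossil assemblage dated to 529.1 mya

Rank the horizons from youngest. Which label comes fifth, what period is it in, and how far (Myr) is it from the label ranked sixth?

C, in the Statherian; 604 million years to A

Smaller Ma means younger, so youngest first: D 123.7 < F 529.1 < E 672 < B 1353 < C 1621 < A 2225.
Counting 5 along gives C (1621 Ma); the excerpt puts that inside the Statherian, 1800–1600 Ma.
Next in line is A (2225 Ma), and 2225 − 1621 = 604 Myr.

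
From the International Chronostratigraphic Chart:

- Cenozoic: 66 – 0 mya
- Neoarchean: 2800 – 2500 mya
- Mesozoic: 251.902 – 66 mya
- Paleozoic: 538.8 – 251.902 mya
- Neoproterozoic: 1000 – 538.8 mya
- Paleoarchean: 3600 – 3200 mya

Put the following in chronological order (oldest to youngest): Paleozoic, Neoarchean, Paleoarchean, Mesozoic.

Sorting by start age (descending Ma, since larger Ma = older): Paleoarchean began 3600, Neoarchean began 2800, Paleozoic began 538.8, Mesozoic began 251.902.

Paleoarchean, Neoarchean, Paleozoic, Mesozoic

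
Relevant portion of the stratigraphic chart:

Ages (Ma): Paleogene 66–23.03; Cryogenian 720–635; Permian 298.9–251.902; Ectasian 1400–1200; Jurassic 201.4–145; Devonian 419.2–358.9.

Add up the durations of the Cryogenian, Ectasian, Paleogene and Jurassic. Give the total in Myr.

384.37 million years

Duration is start − end for each: (720 − 635) + (1400 − 1200) + (66 − 23.03) + (201.4 − 145).
That is 85 + 200 + 42.97 + 56.4, which totals 384.37 million years.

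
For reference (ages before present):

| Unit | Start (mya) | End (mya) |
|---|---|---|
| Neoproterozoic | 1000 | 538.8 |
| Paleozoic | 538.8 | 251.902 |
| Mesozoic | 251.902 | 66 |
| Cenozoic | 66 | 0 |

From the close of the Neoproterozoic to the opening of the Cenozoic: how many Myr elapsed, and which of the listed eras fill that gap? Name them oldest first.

End of Neoproterozoic = 538.8 Ma; start of Cenozoic = 66 Ma.
Gap = 538.8 − 66 = 472.8 Myr.
Eras wholly inside 538.8–66 Ma: Paleozoic (538.8–251.902), Mesozoic (251.902–66).

472.8 million years; Paleozoic, Mesozoic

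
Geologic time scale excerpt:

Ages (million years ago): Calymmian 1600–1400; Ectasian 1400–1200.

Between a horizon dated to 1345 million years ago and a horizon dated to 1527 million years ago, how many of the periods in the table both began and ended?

Checking each listed span, none has both start < 1527 Ma and end > 1345 Ma — every period straddles one of the two dates or lies outside them — so the count is 0.

0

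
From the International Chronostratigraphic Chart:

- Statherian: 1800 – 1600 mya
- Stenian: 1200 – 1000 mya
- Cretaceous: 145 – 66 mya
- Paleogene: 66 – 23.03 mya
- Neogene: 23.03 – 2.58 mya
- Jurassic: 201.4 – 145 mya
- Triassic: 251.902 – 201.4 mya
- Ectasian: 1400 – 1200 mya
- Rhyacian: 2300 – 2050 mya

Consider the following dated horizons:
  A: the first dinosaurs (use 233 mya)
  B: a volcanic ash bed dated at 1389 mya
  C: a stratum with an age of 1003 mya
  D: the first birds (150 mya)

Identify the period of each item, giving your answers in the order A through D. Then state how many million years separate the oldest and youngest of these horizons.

Match each age against the start–end ranges in the excerpt: A = 233 Ma → Triassic (251.902–201.4); B = 1389 Ma → Ectasian (1400–1200); C = 1003 Ma → Stenian (1200–1000); D = 150 Ma → Jurassic (201.4–145).
The largest age is 1389 Ma and the smallest is 150 Ma; their difference is 1239 Myr.

A — Triassic; B — Ectasian; C — Stenian; D — Jurassic; span 1239 million years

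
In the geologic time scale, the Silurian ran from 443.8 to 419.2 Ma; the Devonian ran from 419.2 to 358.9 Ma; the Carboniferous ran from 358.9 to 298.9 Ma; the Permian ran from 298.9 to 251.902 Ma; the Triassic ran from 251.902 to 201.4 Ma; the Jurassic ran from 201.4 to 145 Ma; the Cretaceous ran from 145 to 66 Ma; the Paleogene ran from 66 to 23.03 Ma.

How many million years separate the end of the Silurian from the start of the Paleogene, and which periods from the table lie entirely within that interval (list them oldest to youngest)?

353.2 million years; Devonian, Carboniferous, Permian, Triassic, Jurassic, Cretaceous

End of Silurian = 419.2 Ma; start of Paleogene = 66 Ma.
Gap = 419.2 − 66 = 353.2 Myr.
Periods wholly inside 419.2–66 Ma: Devonian (419.2–358.9), Carboniferous (358.9–298.9), Permian (298.9–251.902), Triassic (251.902–201.4), Jurassic (201.4–145), Cretaceous (145–66).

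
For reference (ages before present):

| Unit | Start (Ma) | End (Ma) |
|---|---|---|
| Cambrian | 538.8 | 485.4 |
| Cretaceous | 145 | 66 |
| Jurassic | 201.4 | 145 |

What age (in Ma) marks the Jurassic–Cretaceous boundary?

The Jurassic ends and the Cretaceous begins at 145 Ma.

145 Ma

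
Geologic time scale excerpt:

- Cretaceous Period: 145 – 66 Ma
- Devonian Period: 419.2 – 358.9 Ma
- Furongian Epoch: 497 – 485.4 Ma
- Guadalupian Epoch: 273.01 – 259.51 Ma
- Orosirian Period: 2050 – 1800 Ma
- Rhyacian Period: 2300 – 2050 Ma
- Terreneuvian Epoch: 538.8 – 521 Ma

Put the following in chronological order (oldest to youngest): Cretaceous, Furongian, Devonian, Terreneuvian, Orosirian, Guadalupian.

Orosirian, then Terreneuvian, then Furongian, then Devonian, then Guadalupian, then Cretaceous

Sorting by start age (descending Ma, since larger Ma = older): Orosirian began 2050, Terreneuvian began 538.8, Furongian began 497, Devonian began 419.2, Guadalupian began 273.01, Cretaceous began 145.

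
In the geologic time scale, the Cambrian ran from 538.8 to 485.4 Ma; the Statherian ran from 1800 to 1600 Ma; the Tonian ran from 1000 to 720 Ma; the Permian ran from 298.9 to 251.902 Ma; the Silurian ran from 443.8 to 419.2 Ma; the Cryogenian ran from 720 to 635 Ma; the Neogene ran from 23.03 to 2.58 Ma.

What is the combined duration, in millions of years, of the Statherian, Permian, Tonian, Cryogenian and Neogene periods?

Duration is start − end for each: (1800 − 1600) + (298.9 − 251.902) + (1000 − 720) + (720 − 635) + (23.03 − 2.58).
That is 200 + 46.998 + 280 + 85 + 20.45, which totals 632.448 million years.

632.448 million years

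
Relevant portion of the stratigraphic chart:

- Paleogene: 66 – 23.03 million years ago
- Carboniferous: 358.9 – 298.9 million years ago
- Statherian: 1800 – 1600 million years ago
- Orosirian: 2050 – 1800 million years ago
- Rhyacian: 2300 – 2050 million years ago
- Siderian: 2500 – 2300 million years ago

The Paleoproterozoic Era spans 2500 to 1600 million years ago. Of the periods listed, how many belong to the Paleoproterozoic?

Periods inside 2500–1600 Ma: Siderian, Rhyacian, Orosirian, Statherian — 4 in total.

4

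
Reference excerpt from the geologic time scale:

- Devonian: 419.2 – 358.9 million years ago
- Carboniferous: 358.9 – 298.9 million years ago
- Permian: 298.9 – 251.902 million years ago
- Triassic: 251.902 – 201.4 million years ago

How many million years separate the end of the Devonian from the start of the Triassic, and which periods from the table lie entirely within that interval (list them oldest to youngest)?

End of Devonian = 358.9 Ma; start of Triassic = 251.902 Ma.
Gap = 358.9 − 251.902 = 106.998 Myr.
Periods wholly inside 358.9–251.902 Ma: Carboniferous (358.9–298.9), Permian (298.9–251.902).

106.998 million years; Carboniferous, Permian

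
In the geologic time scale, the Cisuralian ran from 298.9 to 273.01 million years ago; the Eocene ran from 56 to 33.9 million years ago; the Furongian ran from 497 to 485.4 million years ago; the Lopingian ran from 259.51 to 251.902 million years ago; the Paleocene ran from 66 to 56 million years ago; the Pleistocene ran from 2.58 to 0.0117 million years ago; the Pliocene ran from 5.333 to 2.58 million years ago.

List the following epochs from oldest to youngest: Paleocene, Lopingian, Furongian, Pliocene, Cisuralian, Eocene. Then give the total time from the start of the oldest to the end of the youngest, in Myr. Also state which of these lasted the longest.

Furongian → Cisuralian → Lopingian → Paleocene → Eocene → Pliocene; total span 494.42 Myr; longest is Cisuralian

From the excerpt: Paleocene 66–56; Lopingian 259.51–251.902; Furongian 497–485.4; Pliocene 5.333–2.58; Cisuralian 298.9–273.01; Eocene 56–33.9 (Ma).
Larger Ma is earlier, so the oldest is Furongian and the youngest is Pliocene; oldest to youngest: Furongian, Cisuralian, Lopingian, Paleocene, Eocene, Pliocene.
Oldest start 497 minus youngest end 2.58 gives 494.42 Myr overall.
Individual lengths (start − end): Pliocene 2.753; Eocene 22.1; Lopingian 7.608; Furongian 11.6; Cisuralian 25.89; Paleocene 10. The largest is Cisuralian at 25.89 Myr.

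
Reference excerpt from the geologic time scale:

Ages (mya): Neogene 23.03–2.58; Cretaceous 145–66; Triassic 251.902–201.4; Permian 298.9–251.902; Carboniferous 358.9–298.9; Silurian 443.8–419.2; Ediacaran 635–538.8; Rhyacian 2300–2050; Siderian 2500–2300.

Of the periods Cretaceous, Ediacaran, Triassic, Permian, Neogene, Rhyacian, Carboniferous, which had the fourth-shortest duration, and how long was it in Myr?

Carboniferous, 60 million years

Durations: Cretaceous 79; Ediacaran 96.2; Triassic 50.502; Permian 46.998; Neogene 20.45; Rhyacian 250; Carboniferous 60 Myr.
Sorted shortest-first: Neogene (20.45), Permian (46.998), Triassic (50.502), Carboniferous (60), Cretaceous (79), Ediacaran (96.2), Rhyacian (250).
The fourth shortest is Carboniferous at 60 Myr.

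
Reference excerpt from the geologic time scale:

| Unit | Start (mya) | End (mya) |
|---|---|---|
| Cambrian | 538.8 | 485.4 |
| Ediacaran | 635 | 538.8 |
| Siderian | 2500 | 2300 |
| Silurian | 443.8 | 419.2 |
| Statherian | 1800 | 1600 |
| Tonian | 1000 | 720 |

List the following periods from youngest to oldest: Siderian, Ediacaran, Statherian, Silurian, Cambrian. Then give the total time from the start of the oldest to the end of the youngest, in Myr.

From the excerpt: Siderian 2500–2300; Ediacaran 635–538.8; Statherian 1800–1600; Silurian 443.8–419.2; Cambrian 538.8–485.4 (Ma).
Larger Ma is earlier, so the oldest is Siderian and the youngest is Silurian; youngest to oldest: Silurian, Cambrian, Ediacaran, Statherian, Siderian.
Oldest start 2500 minus youngest end 419.2 gives 2080.8 Myr overall.

Silurian, Cambrian, Ediacaran, Statherian, Siderian; total span 2080.8 Myr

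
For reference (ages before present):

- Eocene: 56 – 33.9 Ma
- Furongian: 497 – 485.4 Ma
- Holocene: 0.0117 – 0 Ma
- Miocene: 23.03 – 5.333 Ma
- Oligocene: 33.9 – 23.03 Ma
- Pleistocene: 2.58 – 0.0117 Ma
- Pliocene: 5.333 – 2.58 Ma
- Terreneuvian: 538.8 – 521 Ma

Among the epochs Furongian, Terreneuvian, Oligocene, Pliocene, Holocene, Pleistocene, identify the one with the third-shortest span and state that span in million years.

Start − end for each: Furongian 497 − 485.4 = 11.6; Terreneuvian 538.8 − 521 = 17.8; Oligocene 33.9 − 23.03 = 10.87; Pliocene 5.333 − 2.58 = 2.753; Holocene 0.0117 − 0 = 0.0117; Pleistocene 2.58 − 0.0117 = 2.5683.
Ranking these from shortest: Holocene < Pleistocene < Pliocene < Oligocene < Furongian < Terreneuvian.
Position 3 in that ranking is Pliocene, which lasted 2.753 Myr.

Pliocene, 2.753 million years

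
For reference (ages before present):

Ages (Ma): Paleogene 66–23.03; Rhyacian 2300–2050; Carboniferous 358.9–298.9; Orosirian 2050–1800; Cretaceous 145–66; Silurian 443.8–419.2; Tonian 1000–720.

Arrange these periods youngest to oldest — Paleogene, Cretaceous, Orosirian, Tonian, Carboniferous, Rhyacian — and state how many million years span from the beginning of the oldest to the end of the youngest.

Paleogene → Cretaceous → Carboniferous → Tonian → Orosirian → Rhyacian; total span 2276.97 Myr

From the excerpt: Paleogene 66–23.03; Cretaceous 145–66; Orosirian 2050–1800; Tonian 1000–720; Carboniferous 358.9–298.9; Rhyacian 2300–2050 (Ma).
Larger Ma is earlier, so the oldest is Rhyacian and the youngest is Paleogene; youngest to oldest: Paleogene, Cretaceous, Carboniferous, Tonian, Orosirian, Rhyacian.
Oldest start 2300 minus youngest end 23.03 gives 2276.97 Myr overall.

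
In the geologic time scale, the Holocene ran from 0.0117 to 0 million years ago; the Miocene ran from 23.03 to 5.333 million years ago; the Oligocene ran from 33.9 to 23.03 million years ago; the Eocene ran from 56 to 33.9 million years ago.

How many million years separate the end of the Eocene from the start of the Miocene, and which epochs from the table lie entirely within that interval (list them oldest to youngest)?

10.87 million years; Oligocene

The Eocene closes at 33.9 Ma and the Miocene opens at 23.03 Ma, so the interval is 33.9 − 23.03 = 10.87 Myr.
An epoch fits inside if it starts at or after 33.9 Ma and ends at or before 23.03 Ma; oldest first that gives Oligocene.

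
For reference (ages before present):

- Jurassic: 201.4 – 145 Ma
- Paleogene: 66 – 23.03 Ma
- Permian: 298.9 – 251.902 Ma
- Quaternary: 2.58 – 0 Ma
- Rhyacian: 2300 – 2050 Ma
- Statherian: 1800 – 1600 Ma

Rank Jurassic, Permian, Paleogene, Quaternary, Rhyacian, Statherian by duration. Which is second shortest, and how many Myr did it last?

Durations: Jurassic 56.4; Permian 46.998; Paleogene 42.97; Quaternary 2.58; Rhyacian 250; Statherian 200 Myr.
Sorted shortest-first: Quaternary (2.58), Paleogene (42.97), Permian (46.998), Jurassic (56.4), Statherian (200), Rhyacian (250).
The second shortest is Paleogene at 42.97 Myr.

Paleogene, 42.97 million years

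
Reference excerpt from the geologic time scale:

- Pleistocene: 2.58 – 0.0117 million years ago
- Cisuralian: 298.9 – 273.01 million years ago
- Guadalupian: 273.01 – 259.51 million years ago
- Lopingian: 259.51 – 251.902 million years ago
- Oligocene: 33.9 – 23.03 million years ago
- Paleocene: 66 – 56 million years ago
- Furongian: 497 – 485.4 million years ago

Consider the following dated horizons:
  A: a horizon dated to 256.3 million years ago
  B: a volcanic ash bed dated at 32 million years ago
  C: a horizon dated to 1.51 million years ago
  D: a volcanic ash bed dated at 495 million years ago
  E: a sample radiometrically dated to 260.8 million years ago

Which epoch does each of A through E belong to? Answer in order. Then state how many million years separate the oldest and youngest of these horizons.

A: 256.3 Ma lies in 259.51–251.902 Ma, so Lopingian.
B: 32 Ma lies in 33.9–23.03 Ma, so Oligocene.
C: 1.51 Ma lies in 2.58–0.0117 Ma, so Pleistocene.
D: 495 Ma lies in 497–485.4 Ma, so Furongian.
E: 260.8 Ma lies in 273.01–259.51 Ma, so Guadalupian.
Oldest = 495 Ma, youngest = 1.51 Ma → span 493.49 Myr.

A — Lopingian; B — Oligocene; C — Pleistocene; D — Furongian; E — Guadalupian; span 493.49 million years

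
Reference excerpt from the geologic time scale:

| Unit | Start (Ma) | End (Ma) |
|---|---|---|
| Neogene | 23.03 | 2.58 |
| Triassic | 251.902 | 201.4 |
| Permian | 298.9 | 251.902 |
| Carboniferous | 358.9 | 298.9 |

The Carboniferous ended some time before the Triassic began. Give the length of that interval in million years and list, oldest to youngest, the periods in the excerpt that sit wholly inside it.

End of Carboniferous = 298.9 Ma; start of Triassic = 251.902 Ma.
Gap = 298.9 − 251.902 = 46.998 Myr.
Periods wholly inside 298.9–251.902 Ma: Permian (298.9–251.902).

46.998 million years; Permian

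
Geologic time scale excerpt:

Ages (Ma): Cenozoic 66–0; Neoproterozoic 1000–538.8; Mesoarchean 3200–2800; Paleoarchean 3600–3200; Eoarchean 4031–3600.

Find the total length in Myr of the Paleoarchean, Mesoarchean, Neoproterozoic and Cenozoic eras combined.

1327.2 million years

Each duration: Paleoarchean = 400; Mesoarchean = 400; Neoproterozoic = 461.2; Cenozoic = 66.
Sum: 400 + 400 + 461.2 + 66 = 1327.2 Myr.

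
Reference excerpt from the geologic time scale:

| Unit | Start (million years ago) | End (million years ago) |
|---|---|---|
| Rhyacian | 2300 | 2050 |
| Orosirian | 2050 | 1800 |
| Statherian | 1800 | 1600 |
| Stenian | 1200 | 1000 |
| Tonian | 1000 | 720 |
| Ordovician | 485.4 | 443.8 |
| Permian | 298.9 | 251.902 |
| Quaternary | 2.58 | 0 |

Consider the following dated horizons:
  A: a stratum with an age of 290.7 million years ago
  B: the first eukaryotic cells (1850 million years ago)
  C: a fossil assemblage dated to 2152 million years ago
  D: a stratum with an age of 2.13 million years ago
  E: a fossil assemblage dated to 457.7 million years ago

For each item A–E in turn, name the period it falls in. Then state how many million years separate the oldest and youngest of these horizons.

A — Permian; B — Orosirian; C — Rhyacian; D — Quaternary; E — Ordovician; span 2149.87 million years

A: 290.7 Ma lies in 298.9–251.902 Ma, so Permian.
B: 1850 Ma lies in 2050–1800 Ma, so Orosirian.
C: 2152 Ma lies in 2300–2050 Ma, so Rhyacian.
D: 2.13 Ma lies in 2.58–0 Ma, so Quaternary.
E: 457.7 Ma lies in 485.4–443.8 Ma, so Ordovician.
Oldest = 2152 Ma, youngest = 2.13 Ma → span 2149.87 Myr.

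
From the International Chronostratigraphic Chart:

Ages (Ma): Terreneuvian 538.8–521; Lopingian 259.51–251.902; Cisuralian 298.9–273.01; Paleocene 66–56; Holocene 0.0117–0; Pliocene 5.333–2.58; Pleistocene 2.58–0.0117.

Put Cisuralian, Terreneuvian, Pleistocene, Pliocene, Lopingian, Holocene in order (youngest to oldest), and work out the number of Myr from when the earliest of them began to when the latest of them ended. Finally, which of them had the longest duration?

Start ages (Ma): Terreneuvian 538.8, Cisuralian 298.9, Lopingian 259.51, Pliocene 5.333, Pleistocene 2.58, Holocene 0.0117.
Ordered youngest to oldest: Holocene, Pleistocene, Pliocene, Lopingian, Cisuralian, Terreneuvian.
Span = 538.8 − 0 = 538.8 Myr.
Durations: Cisuralian 25.89, Holocene 0.0117, Lopingian 7.608, Pleistocene 2.5683, Pliocene 2.753, Terreneuvian 17.8 → longest is Cisuralian (25.89 Myr).

Holocene, Pleistocene, Pliocene, Lopingian, Cisuralian, Terreneuvian; total span 538.8 Myr; longest is Cisuralian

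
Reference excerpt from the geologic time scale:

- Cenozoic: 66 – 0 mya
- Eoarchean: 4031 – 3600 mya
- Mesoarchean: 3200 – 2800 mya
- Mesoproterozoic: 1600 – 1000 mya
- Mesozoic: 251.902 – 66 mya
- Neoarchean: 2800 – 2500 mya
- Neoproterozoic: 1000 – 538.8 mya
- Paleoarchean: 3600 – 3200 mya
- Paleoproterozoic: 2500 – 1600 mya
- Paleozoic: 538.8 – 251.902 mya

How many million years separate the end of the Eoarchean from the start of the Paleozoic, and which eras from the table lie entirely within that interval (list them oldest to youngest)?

The Eoarchean closes at 3600 Ma and the Paleozoic opens at 538.8 Ma, so the interval is 3600 − 538.8 = 3061.2 Myr.
An era fits inside if it starts at or after 3600 Ma and ends at or before 538.8 Ma; oldest first that gives Paleoarchean, Mesoarchean, Neoarchean, Paleoproterozoic, Mesoproterozoic, Neoproterozoic.

3061.2 million years; Paleoarchean, Mesoarchean, Neoarchean, Paleoproterozoic, Mesoproterozoic, Neoproterozoic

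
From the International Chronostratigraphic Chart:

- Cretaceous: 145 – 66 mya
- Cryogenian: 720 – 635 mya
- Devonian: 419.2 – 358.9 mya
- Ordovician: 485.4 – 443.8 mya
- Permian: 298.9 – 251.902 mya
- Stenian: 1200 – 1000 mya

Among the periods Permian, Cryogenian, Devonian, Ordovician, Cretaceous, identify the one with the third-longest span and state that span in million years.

Devonian, 60.3 million years

Durations: Permian 46.998; Cryogenian 85; Devonian 60.3; Ordovician 41.6; Cretaceous 79 Myr.
Sorted longest-first: Cryogenian (85), Cretaceous (79), Devonian (60.3), Permian (46.998), Ordovician (41.6).
The third longest is Devonian at 60.3 Myr.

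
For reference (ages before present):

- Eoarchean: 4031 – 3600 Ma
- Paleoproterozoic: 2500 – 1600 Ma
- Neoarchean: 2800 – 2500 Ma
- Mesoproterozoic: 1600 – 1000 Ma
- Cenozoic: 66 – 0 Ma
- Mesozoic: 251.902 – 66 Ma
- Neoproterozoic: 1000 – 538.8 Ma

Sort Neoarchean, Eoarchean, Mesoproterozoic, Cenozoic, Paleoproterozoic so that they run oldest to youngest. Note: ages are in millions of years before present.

Sorting by start age (descending Ma, since larger Ma = older): Eoarchean began 4031, Neoarchean began 2800, Paleoproterozoic began 2500, Mesoproterozoic began 1600, Cenozoic began 66.

Eoarchean, then Neoarchean, then Paleoproterozoic, then Mesoproterozoic, then Cenozoic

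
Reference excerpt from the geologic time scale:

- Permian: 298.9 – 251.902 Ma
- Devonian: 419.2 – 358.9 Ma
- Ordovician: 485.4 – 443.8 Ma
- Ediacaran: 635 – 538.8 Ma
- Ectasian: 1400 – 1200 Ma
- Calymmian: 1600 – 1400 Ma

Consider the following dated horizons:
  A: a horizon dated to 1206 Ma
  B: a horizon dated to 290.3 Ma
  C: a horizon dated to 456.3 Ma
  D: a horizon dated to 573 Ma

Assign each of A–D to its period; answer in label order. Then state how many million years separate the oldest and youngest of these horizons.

A: 1206 Ma lies in 1400–1200 Ma, so Ectasian.
B: 290.3 Ma lies in 298.9–251.902 Ma, so Permian.
C: 456.3 Ma lies in 485.4–443.8 Ma, so Ordovician.
D: 573 Ma lies in 635–538.8 Ma, so Ediacaran.
Oldest = 1206 Ma, youngest = 290.3 Ma → span 915.7 Myr.

A — Ectasian; B — Permian; C — Ordovician; D — Ediacaran; span 915.7 million years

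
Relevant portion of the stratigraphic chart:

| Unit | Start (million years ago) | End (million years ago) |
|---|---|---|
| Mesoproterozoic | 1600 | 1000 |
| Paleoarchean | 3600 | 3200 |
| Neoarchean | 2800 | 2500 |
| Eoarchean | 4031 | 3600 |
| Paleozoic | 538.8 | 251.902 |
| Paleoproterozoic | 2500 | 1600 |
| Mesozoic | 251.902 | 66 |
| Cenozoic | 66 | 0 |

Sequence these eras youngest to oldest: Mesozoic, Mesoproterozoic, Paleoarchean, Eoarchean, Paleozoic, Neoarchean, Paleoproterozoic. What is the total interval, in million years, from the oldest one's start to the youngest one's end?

From the excerpt: Mesozoic 251.902–66; Mesoproterozoic 1600–1000; Paleoarchean 3600–3200; Eoarchean 4031–3600; Paleozoic 538.8–251.902; Neoarchean 2800–2500; Paleoproterozoic 2500–1600 (Ma).
Larger Ma is earlier, so the oldest is Eoarchean and the youngest is Mesozoic; youngest to oldest: Mesozoic, Paleozoic, Mesoproterozoic, Paleoproterozoic, Neoarchean, Paleoarchean, Eoarchean.
Oldest start 4031 minus youngest end 66 gives 3965 Myr overall.

Mesozoic → Paleozoic → Mesoproterozoic → Paleoproterozoic → Neoarchean → Paleoarchean → Eoarchean; total span 3965 Myr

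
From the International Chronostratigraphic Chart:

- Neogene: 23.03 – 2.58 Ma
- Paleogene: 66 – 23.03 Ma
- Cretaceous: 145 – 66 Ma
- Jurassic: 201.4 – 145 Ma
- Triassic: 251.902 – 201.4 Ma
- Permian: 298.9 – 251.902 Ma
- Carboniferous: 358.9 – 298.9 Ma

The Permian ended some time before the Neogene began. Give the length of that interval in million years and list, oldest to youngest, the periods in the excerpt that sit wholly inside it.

228.872 million years; Triassic, Jurassic, Cretaceous, Paleogene

End of Permian = 251.902 Ma; start of Neogene = 23.03 Ma.
Gap = 251.902 − 23.03 = 228.872 Myr.
Periods wholly inside 251.902–23.03 Ma: Triassic (251.902–201.4), Jurassic (201.4–145), Cretaceous (145–66), Paleogene (66–23.03).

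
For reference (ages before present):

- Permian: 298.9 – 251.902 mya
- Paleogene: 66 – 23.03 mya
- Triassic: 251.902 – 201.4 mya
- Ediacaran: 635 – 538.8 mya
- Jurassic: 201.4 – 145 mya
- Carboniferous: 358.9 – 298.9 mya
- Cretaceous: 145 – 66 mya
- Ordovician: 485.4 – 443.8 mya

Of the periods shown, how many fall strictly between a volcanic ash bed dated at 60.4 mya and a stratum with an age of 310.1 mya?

The older date is 310.1 Ma and the younger is 60.4 Ma.
Periods with start < 310.1 and end > 60.4 Ma: Permian (298.9–251.902), Triassic (251.902–201.4), Jurassic (201.4–145), Cretaceous (145–66).
That is 4 complete periods.

4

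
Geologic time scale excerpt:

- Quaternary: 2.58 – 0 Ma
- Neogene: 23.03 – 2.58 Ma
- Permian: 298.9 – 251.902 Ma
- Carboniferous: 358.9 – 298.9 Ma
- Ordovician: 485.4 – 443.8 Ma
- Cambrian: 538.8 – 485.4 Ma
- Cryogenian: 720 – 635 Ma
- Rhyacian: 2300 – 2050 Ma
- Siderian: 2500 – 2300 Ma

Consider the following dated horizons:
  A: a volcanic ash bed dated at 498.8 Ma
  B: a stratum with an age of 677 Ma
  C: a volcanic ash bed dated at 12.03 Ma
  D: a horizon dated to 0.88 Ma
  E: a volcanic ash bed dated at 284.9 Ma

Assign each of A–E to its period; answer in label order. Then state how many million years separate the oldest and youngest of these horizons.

Match each age against the start–end ranges in the excerpt: A = 498.8 Ma → Cambrian (538.8–485.4); B = 677 Ma → Cryogenian (720–635); C = 12.03 Ma → Neogene (23.03–2.58); D = 0.88 Ma → Quaternary (2.58–0); E = 284.9 Ma → Permian (298.9–251.902).
The largest age is 677 Ma and the smallest is 0.88 Ma; their difference is 676.12 Myr.

A — Cambrian; B — Cryogenian; C — Neogene; D — Quaternary; E — Permian; span 676.12 million years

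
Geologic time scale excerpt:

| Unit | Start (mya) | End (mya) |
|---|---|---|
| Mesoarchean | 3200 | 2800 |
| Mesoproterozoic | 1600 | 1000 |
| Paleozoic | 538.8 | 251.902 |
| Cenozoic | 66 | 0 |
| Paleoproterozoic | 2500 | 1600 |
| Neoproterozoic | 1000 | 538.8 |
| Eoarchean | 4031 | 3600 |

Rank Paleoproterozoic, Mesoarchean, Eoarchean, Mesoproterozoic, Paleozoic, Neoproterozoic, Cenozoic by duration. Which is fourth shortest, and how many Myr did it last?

Start − end for each: Paleoproterozoic 2500 − 1600 = 900; Mesoarchean 3200 − 2800 = 400; Eoarchean 4031 − 3600 = 431; Mesoproterozoic 1600 − 1000 = 600; Paleozoic 538.8 − 251.902 = 286.898; Neoproterozoic 1000 − 538.8 = 461.2; Cenozoic 66 − 0 = 66.
Ranking these from shortest: Cenozoic < Paleozoic < Mesoarchean < Eoarchean < Neoproterozoic < Mesoproterozoic < Paleoproterozoic.
Position 4 in that ranking is Eoarchean, which lasted 431 Myr.

Eoarchean, 431 million years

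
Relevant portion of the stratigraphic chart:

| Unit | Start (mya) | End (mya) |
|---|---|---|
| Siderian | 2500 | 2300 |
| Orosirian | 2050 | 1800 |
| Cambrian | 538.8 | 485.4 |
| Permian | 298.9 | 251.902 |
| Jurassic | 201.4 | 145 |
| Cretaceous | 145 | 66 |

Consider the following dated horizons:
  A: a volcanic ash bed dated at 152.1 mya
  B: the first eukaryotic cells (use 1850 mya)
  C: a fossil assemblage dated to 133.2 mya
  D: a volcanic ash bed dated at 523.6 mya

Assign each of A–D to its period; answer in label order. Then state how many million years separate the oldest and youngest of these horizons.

A: 152.1 Ma lies in 201.4–145 Ma, so Jurassic.
B: 1850 Ma lies in 2050–1800 Ma, so Orosirian.
C: 133.2 Ma lies in 145–66 Ma, so Cretaceous.
D: 523.6 Ma lies in 538.8–485.4 Ma, so Cambrian.
Oldest = 1850 Ma, youngest = 133.2 Ma → span 1716.8 Myr.

A — Jurassic; B — Orosirian; C — Cretaceous; D — Cambrian; span 1716.8 million years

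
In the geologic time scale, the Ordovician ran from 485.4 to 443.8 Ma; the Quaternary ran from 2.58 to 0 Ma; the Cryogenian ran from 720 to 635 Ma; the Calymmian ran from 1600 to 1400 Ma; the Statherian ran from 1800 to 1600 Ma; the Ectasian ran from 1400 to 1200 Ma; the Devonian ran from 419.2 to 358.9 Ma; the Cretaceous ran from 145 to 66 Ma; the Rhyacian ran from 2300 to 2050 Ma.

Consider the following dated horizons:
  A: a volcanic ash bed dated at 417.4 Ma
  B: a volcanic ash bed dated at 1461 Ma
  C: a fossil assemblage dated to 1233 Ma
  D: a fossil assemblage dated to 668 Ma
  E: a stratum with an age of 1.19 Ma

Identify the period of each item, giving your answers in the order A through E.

A — Devonian; B — Calymmian; C — Ectasian; D — Cryogenian; E — Quaternary

A: 417.4 Ma lies in 419.2–358.9 Ma, so Devonian.
B: 1461 Ma lies in 1600–1400 Ma, so Calymmian.
C: 1233 Ma lies in 1400–1200 Ma, so Ectasian.
D: 668 Ma lies in 720–635 Ma, so Cryogenian.
E: 1.19 Ma lies in 2.58–0 Ma, so Quaternary.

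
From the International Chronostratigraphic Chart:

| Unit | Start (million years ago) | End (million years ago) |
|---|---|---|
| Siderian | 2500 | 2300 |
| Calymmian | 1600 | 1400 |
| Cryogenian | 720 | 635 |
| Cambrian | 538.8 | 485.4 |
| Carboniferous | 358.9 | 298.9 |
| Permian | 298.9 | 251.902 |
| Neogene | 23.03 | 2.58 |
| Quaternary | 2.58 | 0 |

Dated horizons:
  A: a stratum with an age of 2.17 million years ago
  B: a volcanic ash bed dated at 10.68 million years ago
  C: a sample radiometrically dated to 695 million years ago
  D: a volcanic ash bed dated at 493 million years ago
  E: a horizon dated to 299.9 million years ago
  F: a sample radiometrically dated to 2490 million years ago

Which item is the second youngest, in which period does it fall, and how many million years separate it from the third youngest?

B, in the Neogene; 289.22 million years to E

Sorted youngest-first by Ma: A (2.17), B (10.68), E (299.9), D (493), C (695), F (2490).
The second youngest is B at 10.68 Ma, which lies in 23.03–2.58 Ma: the Neogene.
The third youngest is E at 299.9 Ma; separation = |10.68 − 299.9| = 289.22 Myr.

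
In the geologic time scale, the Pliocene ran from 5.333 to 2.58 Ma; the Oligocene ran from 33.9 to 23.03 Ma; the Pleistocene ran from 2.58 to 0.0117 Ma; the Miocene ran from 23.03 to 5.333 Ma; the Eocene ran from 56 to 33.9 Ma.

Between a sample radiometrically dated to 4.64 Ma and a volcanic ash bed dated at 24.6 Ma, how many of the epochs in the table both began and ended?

24.6 Ma sits inside the Oligocene (33.9–23.03) and 4.64 Ma inside the Pliocene (5.333–2.58); neither of those is wholly between the two dates.
The listed epochs lying completely between them are Miocene — 1 in all.

1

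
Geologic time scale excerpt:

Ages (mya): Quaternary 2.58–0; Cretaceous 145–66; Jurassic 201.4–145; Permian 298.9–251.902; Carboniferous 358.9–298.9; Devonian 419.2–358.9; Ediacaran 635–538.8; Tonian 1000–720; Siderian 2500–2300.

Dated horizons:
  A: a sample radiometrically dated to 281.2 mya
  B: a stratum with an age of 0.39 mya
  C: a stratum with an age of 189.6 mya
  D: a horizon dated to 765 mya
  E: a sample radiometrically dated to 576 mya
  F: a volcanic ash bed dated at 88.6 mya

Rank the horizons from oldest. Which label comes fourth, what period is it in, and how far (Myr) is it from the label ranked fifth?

Larger Ma means older, so oldest first: D 765 > E 576 > A 281.2 > C 189.6 > F 88.6 > B 0.39.
Counting 4 along gives C (189.6 Ma); the excerpt puts that inside the Jurassic, 201.4–145 Ma.
Next in line is F (88.6 Ma), and 189.6 − 88.6 = 101 Myr.

C, in the Jurassic; 101 million years to F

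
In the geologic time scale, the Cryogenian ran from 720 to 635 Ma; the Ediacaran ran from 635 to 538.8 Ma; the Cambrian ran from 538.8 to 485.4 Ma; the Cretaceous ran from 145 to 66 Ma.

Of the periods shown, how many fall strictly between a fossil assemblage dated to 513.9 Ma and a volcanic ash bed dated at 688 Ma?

1

The older date is 688 Ma and the younger is 513.9 Ma.
Periods with start < 688 and end > 513.9 Ma: Ediacaran (635–538.8).
That is 1 complete period.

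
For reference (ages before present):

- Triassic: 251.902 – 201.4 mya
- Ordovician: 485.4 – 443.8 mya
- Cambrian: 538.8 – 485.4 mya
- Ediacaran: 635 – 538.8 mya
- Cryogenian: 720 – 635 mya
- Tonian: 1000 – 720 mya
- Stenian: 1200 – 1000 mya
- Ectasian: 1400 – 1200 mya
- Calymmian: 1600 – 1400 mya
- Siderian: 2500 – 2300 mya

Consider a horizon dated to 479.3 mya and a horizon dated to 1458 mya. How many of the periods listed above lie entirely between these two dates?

The older date is 1458 Ma and the younger is 479.3 Ma.
Periods with start < 1458 and end > 479.3 Ma: Ectasian (1400–1200), Stenian (1200–1000), Tonian (1000–720), Cryogenian (720–635), Ediacaran (635–538.8), Cambrian (538.8–485.4).
That is 6 complete periods.

6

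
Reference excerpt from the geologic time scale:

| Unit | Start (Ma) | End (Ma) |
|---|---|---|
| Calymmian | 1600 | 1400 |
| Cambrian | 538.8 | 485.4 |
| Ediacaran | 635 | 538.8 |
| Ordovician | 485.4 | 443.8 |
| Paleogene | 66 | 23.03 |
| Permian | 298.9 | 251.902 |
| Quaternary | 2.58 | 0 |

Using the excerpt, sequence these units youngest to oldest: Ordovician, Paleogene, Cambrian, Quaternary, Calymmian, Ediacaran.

Sorting by start age (ascending Ma, since larger Ma = older): Quaternary start 2.58, Paleogene start 66, Ordovician start 485.4, Cambrian start 538.8, Ediacaran start 635, Calymmian start 1600.

Quaternary, Paleogene, Ordovician, Cambrian, Ediacaran, Calymmian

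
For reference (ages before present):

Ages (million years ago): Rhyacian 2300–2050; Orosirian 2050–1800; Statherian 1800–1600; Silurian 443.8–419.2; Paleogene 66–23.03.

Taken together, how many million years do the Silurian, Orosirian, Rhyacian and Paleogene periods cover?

Each duration: Silurian = 24.6; Orosirian = 250; Rhyacian = 250; Paleogene = 42.97.
Sum: 24.6 + 250 + 250 + 42.97 = 567.57 Myr.

567.57 million years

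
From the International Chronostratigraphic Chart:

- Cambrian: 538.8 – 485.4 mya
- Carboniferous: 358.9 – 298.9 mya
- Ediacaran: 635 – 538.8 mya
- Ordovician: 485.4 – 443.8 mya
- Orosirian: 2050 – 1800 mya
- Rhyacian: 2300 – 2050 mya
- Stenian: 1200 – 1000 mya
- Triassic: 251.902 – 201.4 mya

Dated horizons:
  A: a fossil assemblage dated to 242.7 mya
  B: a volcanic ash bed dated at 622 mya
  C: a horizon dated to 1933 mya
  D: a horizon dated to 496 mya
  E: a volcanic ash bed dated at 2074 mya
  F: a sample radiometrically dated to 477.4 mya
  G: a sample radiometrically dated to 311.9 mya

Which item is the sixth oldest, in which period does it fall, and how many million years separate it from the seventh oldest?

Larger Ma means older, so oldest first: E 2074 > C 1933 > B 622 > D 496 > F 477.4 > G 311.9 > A 242.7.
Counting 6 along gives G (311.9 Ma); the excerpt puts that inside the Carboniferous, 358.9–298.9 Ma.
Next in line is A (242.7 Ma), and 311.9 − 242.7 = 69.2 Myr.

G, in the Carboniferous; 69.2 million years to A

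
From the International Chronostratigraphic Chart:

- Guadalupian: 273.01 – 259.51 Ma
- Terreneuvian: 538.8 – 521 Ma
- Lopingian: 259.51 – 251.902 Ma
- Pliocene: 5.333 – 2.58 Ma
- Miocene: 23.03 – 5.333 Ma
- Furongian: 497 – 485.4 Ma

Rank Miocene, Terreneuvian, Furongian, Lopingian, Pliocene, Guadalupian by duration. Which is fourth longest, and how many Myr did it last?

Furongian, 11.6 million years

Start − end for each: Miocene 23.03 − 5.333 = 17.697; Terreneuvian 538.8 − 521 = 17.8; Furongian 497 − 485.4 = 11.6; Lopingian 259.51 − 251.902 = 7.608; Pliocene 5.333 − 2.58 = 2.753; Guadalupian 273.01 − 259.51 = 13.5.
Ranking these from longest: Terreneuvian > Miocene > Guadalupian > Furongian > Lopingian > Pliocene.
Position 4 in that ranking is Furongian, which lasted 11.6 Myr.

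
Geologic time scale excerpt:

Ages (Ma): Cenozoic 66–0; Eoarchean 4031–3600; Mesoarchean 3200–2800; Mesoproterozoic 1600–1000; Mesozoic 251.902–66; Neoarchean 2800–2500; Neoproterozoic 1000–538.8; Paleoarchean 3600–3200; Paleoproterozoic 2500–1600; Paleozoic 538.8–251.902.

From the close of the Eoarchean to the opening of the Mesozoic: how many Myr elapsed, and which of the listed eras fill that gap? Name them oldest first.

3348.098 million years; Paleoarchean, Mesoarchean, Neoarchean, Paleoproterozoic, Mesoproterozoic, Neoproterozoic, Paleozoic

The Eoarchean closes at 3600 Ma and the Mesozoic opens at 251.902 Ma, so the interval is 3600 − 251.902 = 3348.098 Myr.
An era fits inside if it starts at or after 3600 Ma and ends at or before 251.902 Ma; oldest first that gives Paleoarchean, Mesoarchean, Neoarchean, Paleoproterozoic, Mesoproterozoic, Neoproterozoic, Paleozoic.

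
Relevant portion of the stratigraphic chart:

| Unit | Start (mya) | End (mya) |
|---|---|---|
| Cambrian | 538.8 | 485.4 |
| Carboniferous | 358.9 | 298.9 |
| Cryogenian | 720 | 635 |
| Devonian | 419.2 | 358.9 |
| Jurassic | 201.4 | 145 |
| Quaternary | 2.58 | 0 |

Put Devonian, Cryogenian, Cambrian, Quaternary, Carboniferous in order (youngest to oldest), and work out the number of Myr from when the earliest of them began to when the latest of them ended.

Quaternary → Carboniferous → Devonian → Cambrian → Cryogenian; total span 720 Myr

Start ages (Ma): Cryogenian 720, Cambrian 538.8, Devonian 419.2, Carboniferous 358.9, Quaternary 2.58.
Ordered youngest to oldest: Quaternary, Carboniferous, Devonian, Cambrian, Cryogenian.
Span = 720 − 0 = 720 Myr.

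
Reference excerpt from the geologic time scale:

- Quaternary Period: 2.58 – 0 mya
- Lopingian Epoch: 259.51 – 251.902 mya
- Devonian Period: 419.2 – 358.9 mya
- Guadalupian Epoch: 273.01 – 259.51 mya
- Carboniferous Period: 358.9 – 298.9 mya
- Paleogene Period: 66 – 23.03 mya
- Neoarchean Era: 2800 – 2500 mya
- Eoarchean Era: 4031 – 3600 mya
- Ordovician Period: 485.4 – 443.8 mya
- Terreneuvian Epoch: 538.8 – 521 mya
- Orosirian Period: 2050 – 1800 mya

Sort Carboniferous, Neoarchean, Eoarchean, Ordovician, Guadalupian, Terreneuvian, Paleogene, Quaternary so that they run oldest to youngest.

Eoarchean → Neoarchean → Terreneuvian → Ordovician → Carboniferous → Guadalupian → Paleogene → Quaternary

Sorting by start age (descending Ma, since larger Ma = older): Eoarchean began 4031, Neoarchean began 2800, Terreneuvian began 538.8, Ordovician began 485.4, Carboniferous began 358.9, Guadalupian began 273.01, Paleogene began 66, Quaternary began 2.58.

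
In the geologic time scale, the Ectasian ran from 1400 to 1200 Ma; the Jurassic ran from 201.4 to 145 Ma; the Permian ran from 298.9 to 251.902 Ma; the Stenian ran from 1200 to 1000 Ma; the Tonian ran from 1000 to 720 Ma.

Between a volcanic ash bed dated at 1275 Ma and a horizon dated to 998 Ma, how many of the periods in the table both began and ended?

1

1275 Ma sits inside the Ectasian (1400–1200) and 998 Ma inside the Tonian (1000–720); neither of those is wholly between the two dates.
The listed periods lying completely between them are Stenian — 1 in all.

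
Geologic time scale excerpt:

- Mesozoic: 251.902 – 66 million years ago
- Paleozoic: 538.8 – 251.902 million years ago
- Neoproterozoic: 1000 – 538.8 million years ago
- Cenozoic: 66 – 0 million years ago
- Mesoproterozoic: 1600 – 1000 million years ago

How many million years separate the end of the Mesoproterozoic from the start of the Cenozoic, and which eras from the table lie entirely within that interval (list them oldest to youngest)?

End of Mesoproterozoic = 1000 Ma; start of Cenozoic = 66 Ma.
Gap = 1000 − 66 = 934 Myr.
Eras wholly inside 1000–66 Ma: Neoproterozoic (1000–538.8), Paleozoic (538.8–251.902), Mesozoic (251.902–66).

934 million years; Neoproterozoic, Paleozoic, Mesozoic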